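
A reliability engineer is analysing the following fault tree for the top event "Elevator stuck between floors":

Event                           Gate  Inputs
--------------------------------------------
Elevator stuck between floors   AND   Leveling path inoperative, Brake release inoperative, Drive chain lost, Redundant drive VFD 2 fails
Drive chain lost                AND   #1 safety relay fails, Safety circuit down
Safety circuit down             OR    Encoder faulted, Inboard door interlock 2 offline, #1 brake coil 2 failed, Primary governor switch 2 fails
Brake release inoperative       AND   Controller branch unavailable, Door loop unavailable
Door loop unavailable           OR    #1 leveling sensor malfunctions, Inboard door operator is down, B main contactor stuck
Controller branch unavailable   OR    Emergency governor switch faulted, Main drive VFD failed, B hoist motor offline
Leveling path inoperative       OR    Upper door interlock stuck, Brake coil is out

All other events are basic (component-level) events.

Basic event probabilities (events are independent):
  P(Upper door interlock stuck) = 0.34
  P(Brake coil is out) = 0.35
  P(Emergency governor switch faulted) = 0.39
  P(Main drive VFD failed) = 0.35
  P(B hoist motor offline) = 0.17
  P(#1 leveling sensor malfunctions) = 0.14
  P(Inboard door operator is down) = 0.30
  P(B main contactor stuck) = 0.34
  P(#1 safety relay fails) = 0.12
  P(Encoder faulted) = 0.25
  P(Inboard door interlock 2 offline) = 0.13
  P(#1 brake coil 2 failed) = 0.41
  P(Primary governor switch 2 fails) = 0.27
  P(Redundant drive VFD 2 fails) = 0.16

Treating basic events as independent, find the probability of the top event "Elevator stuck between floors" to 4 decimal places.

0.0032

P(Leveling path inoperative) [OR] = 1 − (1−0.34) × (1−0.35) = 0.571000
P(Controller branch unavailable) [OR] = 1 − (1−0.39) × (1−0.35) × (1−0.17) = 0.670905
P(Door loop unavailable) [OR] = 1 − (1−0.14) × (1−0.30) × (1−0.34) = 0.602680
P(Brake release inoperative) [AND] = 0.670905 × 0.602680 = 0.404341
P(Safety circuit down) [OR] = 1 − (1−0.25) × (1−0.13) × (1−0.41) × (1−0.27) = 0.718968
P(Drive chain lost) [AND] = 0.12 × 0.718968 = 0.086276
P(Elevator stuck between floors) [AND] = 0.571000 × 0.404341 × 0.086276 × 0.16 = 0.003187
Rounded to 4 decimal places: P(Elevator stuck between floors) ≈ 0.0032.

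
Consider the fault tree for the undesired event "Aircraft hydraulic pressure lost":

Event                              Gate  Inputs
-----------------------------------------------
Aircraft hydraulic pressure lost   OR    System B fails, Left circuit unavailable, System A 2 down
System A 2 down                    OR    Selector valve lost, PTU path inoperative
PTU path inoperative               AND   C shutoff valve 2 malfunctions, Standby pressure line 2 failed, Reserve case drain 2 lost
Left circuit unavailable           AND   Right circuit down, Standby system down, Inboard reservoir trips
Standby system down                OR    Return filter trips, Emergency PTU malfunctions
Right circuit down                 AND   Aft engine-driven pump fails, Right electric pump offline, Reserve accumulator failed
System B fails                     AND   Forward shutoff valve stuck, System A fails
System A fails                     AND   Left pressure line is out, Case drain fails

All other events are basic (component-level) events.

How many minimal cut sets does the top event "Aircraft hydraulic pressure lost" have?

5

System A fails [AND]: one cut set from each child combined → 1 × 1 = 1 cut set(s).
System B fails [AND]: one cut set from each child combined → 1 × 1 = 1 cut set(s).
Right circuit down [AND]: one cut set from each child combined → 1 × 1 × 1 = 1 cut set(s).
Standby system down [OR]: union of children's cut sets → 2 cut set(s).
Left circuit unavailable [AND]: one cut set from each child combined → 1 × 2 × 1 = 2 cut set(s).
PTU path inoperative [AND]: one cut set from each child combined → 1 × 1 × 1 = 1 cut set(s).
System A 2 down [OR]: union of children's cut sets → 2 cut set(s).
Aircraft hydraulic pressure lost [OR]: union of children's cut sets → 5 cut set(s).
Minimal cut sets: {Case drain fails, Forward shutoff valve stuck, Left pressure line is out}; {Aft engine-driven pump fails, Inboard reservoir trips, Reserve accumulator failed, Return filter trips, Right electric pump offline}; {Aft engine-driven pump fails, Emergency PTU malfunctions, Inboard reservoir trips, Reserve accumulator failed, Right electric pump offline}; {Selector valve lost}; {C shutoff valve 2 malfunctions, Reserve case drain 2 lost, Standby pressure line 2 failed}.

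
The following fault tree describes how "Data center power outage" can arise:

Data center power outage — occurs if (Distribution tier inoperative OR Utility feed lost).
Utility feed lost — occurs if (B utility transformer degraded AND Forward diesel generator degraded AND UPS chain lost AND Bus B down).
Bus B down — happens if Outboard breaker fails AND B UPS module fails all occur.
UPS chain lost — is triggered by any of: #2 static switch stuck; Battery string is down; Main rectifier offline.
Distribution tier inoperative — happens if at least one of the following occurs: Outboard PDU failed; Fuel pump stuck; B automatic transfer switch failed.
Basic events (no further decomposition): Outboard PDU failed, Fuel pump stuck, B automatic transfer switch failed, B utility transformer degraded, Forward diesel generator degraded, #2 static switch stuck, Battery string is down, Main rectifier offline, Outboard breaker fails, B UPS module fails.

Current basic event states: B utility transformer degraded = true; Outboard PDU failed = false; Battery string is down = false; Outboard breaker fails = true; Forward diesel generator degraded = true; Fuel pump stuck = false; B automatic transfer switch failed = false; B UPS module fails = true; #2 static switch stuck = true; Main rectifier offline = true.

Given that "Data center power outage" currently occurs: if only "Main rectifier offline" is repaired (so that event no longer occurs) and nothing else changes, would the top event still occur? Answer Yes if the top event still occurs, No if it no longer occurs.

Counterfactual: set "Main rectifier offline" to not occurred.
Distribution tier inoperative [OR]: Outboard PDU failed=not, Fuel pump stuck=not, B automatic transfer switch failed=not → no input occurs → does not occur.
UPS chain lost [OR]: #2 static switch stuck=occurs, Battery string is down=not, Main rectifier offline=not → at least one input occurs → occurs.
Bus B down [AND]: Outboard breaker fails=occurs, B UPS module fails=occurs → all inputs occur → occurs.
Utility feed lost [AND]: B utility transformer degraded=occurs, Forward diesel generator degraded=occurs, UPS chain lost=occurs, Bus B down=occurs → all inputs occur → occurs.
Data center power outage [OR]: Distribution tier inoperative=not, Utility feed lost=occurs → at least one input occurs → occurs.

Yes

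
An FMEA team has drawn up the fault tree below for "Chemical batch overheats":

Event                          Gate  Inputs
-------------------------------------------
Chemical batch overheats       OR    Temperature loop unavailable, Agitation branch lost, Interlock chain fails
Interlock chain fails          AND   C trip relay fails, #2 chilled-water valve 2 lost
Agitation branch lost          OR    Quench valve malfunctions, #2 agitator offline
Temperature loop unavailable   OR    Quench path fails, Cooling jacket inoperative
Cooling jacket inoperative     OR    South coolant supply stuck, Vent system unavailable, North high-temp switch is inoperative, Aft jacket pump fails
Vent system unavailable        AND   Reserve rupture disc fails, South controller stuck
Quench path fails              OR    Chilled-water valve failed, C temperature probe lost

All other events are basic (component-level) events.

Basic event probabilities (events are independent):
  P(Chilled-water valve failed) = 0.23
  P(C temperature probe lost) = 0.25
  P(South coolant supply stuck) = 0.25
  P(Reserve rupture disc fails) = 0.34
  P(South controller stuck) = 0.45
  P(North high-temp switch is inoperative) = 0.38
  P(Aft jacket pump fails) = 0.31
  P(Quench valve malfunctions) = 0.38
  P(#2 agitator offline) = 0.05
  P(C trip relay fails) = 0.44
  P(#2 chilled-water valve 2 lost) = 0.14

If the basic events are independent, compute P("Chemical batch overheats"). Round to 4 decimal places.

P(Quench path fails) [OR] = 1 − (1−0.23) × (1−0.25) = 0.422500
P(Vent system unavailable) [AND] = 0.34 × 0.45 = 0.153000
P(Cooling jacket inoperative) [OR] = 1 − (1−0.25) × (1−0.153000) × (1−0.38) × (1−0.31) = 0.728240
P(Temperature loop unavailable) [OR] = 1 − (1−0.422500) × (1−0.728240) = 0.843059
P(Agitation branch lost) [OR] = 1 − (1−0.38) × (1−0.05) = 0.411000
P(Interlock chain fails) [AND] = 0.44 × 0.14 = 0.061600
P(Chemical batch overheats) [OR] = 1 − (1−0.843059) × (1−0.411000) × (1−0.061600) = 0.913256
Rounded to 4 decimal places: P(Chemical batch overheats) ≈ 0.9133.

0.9133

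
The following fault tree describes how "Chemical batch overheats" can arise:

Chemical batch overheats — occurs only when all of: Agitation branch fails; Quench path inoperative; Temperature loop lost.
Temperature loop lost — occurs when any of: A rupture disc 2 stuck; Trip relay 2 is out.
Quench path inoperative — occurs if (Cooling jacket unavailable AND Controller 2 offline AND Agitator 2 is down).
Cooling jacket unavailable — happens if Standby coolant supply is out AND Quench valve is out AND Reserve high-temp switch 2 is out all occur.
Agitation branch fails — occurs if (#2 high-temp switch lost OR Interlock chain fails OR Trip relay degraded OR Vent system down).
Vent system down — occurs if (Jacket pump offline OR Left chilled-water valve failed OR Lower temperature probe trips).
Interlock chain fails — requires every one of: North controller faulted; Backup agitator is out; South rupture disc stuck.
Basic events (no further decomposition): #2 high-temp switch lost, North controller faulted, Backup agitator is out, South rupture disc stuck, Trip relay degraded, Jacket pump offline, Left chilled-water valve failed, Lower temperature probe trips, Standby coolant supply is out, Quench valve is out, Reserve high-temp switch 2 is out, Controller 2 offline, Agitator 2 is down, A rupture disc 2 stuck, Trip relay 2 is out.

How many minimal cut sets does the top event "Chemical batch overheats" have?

12

Interlock chain fails [AND]: one cut set from each child combined → 1 × 1 × 1 = 1 cut set(s).
Vent system down [OR]: union of children's cut sets → 3 cut set(s).
Agitation branch fails [OR]: union of children's cut sets → 6 cut set(s).
Cooling jacket unavailable [AND]: one cut set from each child combined → 1 × 1 × 1 = 1 cut set(s).
Quench path inoperative [AND]: one cut set from each child combined → 1 × 1 × 1 = 1 cut set(s).
Temperature loop lost [OR]: union of children's cut sets → 2 cut set(s).
Chemical batch overheats [AND]: one cut set from each child combined → 6 × 1 × 2 = 12 cut set(s).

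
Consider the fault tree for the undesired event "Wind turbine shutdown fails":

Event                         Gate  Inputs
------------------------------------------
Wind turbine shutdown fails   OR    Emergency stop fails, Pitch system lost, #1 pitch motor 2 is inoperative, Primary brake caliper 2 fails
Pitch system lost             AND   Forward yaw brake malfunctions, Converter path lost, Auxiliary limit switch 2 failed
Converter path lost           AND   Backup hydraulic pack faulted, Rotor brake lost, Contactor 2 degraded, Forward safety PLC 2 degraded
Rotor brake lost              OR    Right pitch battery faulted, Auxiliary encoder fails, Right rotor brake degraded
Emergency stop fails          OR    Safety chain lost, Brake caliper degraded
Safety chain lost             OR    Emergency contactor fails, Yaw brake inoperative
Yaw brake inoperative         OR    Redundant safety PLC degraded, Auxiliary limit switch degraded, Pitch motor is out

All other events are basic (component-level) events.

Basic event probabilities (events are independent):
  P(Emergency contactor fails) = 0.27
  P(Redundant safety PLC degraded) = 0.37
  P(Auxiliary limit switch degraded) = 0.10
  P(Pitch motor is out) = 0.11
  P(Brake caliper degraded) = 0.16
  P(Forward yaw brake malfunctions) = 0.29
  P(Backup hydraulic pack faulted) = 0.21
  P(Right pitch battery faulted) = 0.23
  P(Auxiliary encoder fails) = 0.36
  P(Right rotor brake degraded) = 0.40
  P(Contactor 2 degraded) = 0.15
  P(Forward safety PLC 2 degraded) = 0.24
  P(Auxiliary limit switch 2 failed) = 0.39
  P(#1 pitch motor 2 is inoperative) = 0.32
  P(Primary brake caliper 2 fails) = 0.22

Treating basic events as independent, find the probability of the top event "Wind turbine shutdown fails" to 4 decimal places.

P(Yaw brake inoperative) [OR] = 1 − (1−0.37) × (1−0.10) × (1−0.11) = 0.495370
P(Safety chain lost) [OR] = 1 − (1−0.27) × (1−0.495370) = 0.631620
P(Emergency stop fails) [OR] = 1 − (1−0.631620) × (1−0.16) = 0.690561
P(Rotor brake lost) [OR] = 1 − (1−0.23) × (1−0.36) × (1−0.40) = 0.704320
P(Converter path lost) [AND] = 0.21 × 0.704320 × 0.15 × 0.24 = 0.005325
P(Pitch system lost) [AND] = 0.29 × 0.005325 × 0.39 = 0.000602
P(Wind turbine shutdown fails) [OR] = 1 − (1−0.690561) × (1−0.000602) × (1−0.32) × (1−0.22) = 0.835972
Rounded to 4 decimal places: P(Wind turbine shutdown fails) ≈ 0.8360.

0.8360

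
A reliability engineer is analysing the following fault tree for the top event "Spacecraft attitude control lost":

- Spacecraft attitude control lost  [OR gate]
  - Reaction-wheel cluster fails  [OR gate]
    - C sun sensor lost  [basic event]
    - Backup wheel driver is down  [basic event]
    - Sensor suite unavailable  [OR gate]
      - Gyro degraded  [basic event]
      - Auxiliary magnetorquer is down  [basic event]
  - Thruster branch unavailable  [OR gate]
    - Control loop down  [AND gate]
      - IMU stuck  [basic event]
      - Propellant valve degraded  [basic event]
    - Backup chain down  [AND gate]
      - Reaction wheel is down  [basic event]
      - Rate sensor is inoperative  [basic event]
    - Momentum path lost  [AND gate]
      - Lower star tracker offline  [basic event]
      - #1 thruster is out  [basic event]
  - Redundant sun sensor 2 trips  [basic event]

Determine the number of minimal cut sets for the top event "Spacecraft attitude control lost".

Sensor suite unavailable [OR]: union of children's cut sets → 2 cut set(s).
Reaction-wheel cluster fails [OR]: union of children's cut sets → 4 cut set(s).
Control loop down [AND]: one cut set from each child combined → 1 × 1 = 1 cut set(s).
Backup chain down [AND]: one cut set from each child combined → 1 × 1 = 1 cut set(s).
Momentum path lost [AND]: one cut set from each child combined → 1 × 1 = 1 cut set(s).
Thruster branch unavailable [OR]: union of children's cut sets → 3 cut set(s).
Spacecraft attitude control lost [OR]: union of children's cut sets → 8 cut set(s).
Minimal cut sets: {C sun sensor lost}; {Backup wheel driver is down}; {Gyro degraded}; {Auxiliary magnetorquer is down}; {IMU stuck, Propellant valve degraded}; {Rate sensor is inoperative, Reaction wheel is down}; {#1 thruster is out, Lower star tracker offline}; {Redundant sun sensor 2 trips}.

8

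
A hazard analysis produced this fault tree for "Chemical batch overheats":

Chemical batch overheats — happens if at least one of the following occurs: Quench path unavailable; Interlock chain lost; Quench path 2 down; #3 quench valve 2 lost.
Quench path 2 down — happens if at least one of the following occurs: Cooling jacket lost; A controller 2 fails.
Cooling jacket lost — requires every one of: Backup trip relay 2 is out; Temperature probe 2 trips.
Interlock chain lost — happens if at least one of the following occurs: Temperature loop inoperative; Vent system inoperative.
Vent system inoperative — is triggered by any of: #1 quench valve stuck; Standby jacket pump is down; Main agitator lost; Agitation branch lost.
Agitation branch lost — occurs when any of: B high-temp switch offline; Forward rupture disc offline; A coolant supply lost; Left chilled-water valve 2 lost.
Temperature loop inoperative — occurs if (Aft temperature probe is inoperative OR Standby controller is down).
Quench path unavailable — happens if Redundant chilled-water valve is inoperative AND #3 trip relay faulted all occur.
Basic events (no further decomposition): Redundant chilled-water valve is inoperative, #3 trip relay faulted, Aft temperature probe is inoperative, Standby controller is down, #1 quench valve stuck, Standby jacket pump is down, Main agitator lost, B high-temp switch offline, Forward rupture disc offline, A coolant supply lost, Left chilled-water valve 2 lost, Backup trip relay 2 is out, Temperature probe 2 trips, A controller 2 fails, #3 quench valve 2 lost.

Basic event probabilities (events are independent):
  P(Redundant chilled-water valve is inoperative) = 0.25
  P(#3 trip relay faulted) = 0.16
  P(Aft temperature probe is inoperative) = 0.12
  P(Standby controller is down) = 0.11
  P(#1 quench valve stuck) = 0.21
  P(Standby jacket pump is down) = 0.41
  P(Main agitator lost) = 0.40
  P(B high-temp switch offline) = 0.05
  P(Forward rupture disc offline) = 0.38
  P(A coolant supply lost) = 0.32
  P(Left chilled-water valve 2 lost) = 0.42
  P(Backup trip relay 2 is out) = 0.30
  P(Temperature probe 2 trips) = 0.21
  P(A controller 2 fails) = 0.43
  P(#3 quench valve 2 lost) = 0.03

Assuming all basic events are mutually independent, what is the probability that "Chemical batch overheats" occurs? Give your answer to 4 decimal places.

0.9747

P(Quench path unavailable) [AND] = 0.25 × 0.16 = 0.040000
P(Temperature loop inoperative) [OR] = 1 − (1−0.12) × (1−0.11) = 0.216800
P(Agitation branch lost) [OR] = 1 − (1−0.05) × (1−0.38) × (1−0.32) × (1−0.42) = 0.767698
P(Vent system inoperative) [OR] = 1 − (1−0.21) × (1−0.41) × (1−0.40) × (1−0.767698) = 0.935034
P(Interlock chain lost) [OR] = 1 − (1−0.216800) × (1−0.935034) = 0.949119
P(Cooling jacket lost) [AND] = 0.30 × 0.21 = 0.063000
P(Quench path 2 down) [OR] = 1 − (1−0.063000) × (1−0.43) = 0.465910
P(Chemical batch overheats) [OR] = 1 − (1−0.040000) × (1−0.949119) × (1−0.465910) × (1−0.03) = 0.974695
Rounded to 4 decimal places: P(Chemical batch overheats) ≈ 0.9747.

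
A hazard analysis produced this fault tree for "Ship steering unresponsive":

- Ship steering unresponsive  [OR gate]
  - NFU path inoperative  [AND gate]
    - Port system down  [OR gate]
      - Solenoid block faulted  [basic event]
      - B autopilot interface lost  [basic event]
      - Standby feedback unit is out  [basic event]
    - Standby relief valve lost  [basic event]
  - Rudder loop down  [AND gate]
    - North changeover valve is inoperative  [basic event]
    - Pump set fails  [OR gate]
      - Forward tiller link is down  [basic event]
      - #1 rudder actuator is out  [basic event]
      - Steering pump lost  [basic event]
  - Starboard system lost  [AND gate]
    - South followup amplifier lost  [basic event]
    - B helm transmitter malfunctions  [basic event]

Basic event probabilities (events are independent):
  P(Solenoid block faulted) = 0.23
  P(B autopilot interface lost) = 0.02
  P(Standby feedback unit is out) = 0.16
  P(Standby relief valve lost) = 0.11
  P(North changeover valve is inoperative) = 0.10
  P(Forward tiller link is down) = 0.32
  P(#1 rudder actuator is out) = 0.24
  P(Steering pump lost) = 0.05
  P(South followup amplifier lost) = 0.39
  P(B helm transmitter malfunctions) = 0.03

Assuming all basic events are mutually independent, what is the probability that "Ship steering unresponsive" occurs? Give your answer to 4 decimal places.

0.0998

P(Port system down) [OR] = 1 − (1−0.23) × (1−0.02) × (1−0.16) = 0.366136
P(NFU path inoperative) [AND] = 0.366136 × 0.11 = 0.040275
P(Pump set fails) [OR] = 1 − (1−0.32) × (1−0.24) × (1−0.05) = 0.509040
P(Rudder loop down) [AND] = 0.10 × 0.509040 = 0.050904
P(Starboard system lost) [AND] = 0.39 × 0.03 = 0.011700
P(Ship steering unresponsive) [OR] = 1 − (1−0.040275) × (1−0.050904) × (1−0.011700) = 0.099786
Rounded to 4 decimal places: P(Ship steering unresponsive) ≈ 0.0998.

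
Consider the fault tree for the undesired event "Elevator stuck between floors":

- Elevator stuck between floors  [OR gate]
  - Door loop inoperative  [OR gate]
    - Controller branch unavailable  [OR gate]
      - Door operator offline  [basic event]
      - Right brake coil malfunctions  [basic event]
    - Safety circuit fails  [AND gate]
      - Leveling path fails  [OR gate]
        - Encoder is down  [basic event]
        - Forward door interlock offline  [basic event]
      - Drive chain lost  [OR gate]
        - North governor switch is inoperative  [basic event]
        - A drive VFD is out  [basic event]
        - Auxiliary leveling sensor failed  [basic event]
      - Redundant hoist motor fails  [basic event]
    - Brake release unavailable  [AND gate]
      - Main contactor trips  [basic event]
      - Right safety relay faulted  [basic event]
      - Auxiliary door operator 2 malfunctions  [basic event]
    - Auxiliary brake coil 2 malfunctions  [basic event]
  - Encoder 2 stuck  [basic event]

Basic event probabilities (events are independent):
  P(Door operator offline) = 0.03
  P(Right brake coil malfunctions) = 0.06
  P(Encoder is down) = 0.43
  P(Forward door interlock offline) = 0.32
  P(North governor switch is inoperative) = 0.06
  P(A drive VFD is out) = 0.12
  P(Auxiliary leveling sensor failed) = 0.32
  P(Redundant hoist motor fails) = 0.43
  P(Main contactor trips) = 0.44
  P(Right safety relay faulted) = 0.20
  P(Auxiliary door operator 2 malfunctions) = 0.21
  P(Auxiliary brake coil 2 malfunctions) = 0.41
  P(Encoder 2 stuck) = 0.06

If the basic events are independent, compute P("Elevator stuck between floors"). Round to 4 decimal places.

0.5608

P(Controller branch unavailable) [OR] = 1 − (1−0.03) × (1−0.06) = 0.088200
P(Leveling path fails) [OR] = 1 − (1−0.43) × (1−0.32) = 0.612400
P(Drive chain lost) [OR] = 1 − (1−0.06) × (1−0.12) × (1−0.32) = 0.437504
P(Safety circuit fails) [AND] = 0.612400 × 0.437504 × 0.43 = 0.115209
P(Brake release unavailable) [AND] = 0.44 × 0.20 × 0.21 = 0.018480
P(Door loop inoperative) [OR] = 1 − (1−0.088200) × (1−0.115209) × (1−0.018480) × (1−0.41) = 0.532812
P(Elevator stuck between floors) [OR] = 1 − (1−0.532812) × (1−0.06) = 0.560843
Rounded to 4 decimal places: P(Elevator stuck between floors) ≈ 0.5608.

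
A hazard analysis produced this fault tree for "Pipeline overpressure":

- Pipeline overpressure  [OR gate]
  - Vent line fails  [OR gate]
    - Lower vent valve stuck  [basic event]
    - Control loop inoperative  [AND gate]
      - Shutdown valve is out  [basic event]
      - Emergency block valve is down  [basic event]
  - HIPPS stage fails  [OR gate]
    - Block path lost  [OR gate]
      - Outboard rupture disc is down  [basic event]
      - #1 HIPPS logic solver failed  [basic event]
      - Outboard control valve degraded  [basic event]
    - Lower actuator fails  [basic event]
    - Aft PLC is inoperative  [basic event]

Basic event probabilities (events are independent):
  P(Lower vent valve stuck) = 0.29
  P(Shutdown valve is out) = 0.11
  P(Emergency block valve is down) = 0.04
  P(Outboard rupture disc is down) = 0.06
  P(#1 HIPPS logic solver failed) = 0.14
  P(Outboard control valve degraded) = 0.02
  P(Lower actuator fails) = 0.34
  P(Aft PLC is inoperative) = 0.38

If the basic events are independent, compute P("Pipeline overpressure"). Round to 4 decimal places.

0.7708

P(Control loop inoperative) [AND] = 0.11 × 0.04 = 0.004400
P(Vent line fails) [OR] = 1 − (1−0.29) × (1−0.004400) = 0.293124
P(Block path lost) [OR] = 1 − (1−0.06) × (1−0.14) × (1−0.02) = 0.207768
P(HIPPS stage fails) [OR] = 1 − (1−0.207768) × (1−0.34) × (1−0.38) = 0.675819
P(Pipeline overpressure) [OR] = 1 − (1−0.293124) × (1−0.675819) = 0.770844
Rounded to 4 decimal places: P(Pipeline overpressure) ≈ 0.7708.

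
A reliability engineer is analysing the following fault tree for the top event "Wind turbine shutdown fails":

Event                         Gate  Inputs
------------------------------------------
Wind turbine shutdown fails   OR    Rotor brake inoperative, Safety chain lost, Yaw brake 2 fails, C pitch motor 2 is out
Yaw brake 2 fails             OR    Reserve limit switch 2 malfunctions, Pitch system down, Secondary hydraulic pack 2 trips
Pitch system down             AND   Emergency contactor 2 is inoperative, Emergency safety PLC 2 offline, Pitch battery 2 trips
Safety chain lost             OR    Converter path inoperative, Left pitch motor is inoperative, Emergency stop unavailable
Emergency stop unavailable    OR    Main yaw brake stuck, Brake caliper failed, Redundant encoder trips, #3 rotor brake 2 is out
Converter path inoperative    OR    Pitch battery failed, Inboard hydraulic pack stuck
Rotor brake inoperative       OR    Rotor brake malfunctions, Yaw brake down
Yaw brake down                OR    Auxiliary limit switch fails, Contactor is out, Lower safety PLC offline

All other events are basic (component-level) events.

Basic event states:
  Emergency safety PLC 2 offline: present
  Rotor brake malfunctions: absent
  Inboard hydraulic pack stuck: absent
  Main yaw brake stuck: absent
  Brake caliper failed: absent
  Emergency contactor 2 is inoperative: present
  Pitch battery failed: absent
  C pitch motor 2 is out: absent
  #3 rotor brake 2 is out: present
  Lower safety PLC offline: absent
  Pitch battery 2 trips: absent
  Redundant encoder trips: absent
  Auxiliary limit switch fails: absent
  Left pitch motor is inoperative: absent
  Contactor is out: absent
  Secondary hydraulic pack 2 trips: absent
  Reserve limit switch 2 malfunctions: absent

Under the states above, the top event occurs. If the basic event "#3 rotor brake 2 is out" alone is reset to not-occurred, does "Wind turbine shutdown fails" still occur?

No

Counterfactual: set "#3 rotor brake 2 is out" to not occurred.
Yaw brake down [OR]: Auxiliary limit switch fails=not, Contactor is out=not, Lower safety PLC offline=not → no input occurs → does not occur.
Rotor brake inoperative [OR]: Rotor brake malfunctions=not, Yaw brake down=not → no input occurs → does not occur.
Converter path inoperative [OR]: Pitch battery failed=not, Inboard hydraulic pack stuck=not → no input occurs → does not occur.
Emergency stop unavailable [OR]: Main yaw brake stuck=not, Brake caliper failed=not, Redundant encoder trips=not, #3 rotor brake 2 is out=not → no input occurs → does not occur.
Safety chain lost [OR]: Converter path inoperative=not, Left pitch motor is inoperative=not, Emergency stop unavailable=not → no input occurs → does not occur.
Pitch system down [AND]: Emergency contactor 2 is inoperative=occurs, Emergency safety PLC 2 offline=occurs, Pitch battery 2 trips=not → not all inputs occur → does not occur.
Yaw brake 2 fails [OR]: Reserve limit switch 2 malfunctions=not, Pitch system down=not, Secondary hydraulic pack 2 trips=not → no input occurs → does not occur.
Wind turbine shutdown fails [OR]: Rotor brake inoperative=not, Safety chain lost=not, Yaw brake 2 fails=not, C pitch motor 2 is out=not → no input occurs → does not occur.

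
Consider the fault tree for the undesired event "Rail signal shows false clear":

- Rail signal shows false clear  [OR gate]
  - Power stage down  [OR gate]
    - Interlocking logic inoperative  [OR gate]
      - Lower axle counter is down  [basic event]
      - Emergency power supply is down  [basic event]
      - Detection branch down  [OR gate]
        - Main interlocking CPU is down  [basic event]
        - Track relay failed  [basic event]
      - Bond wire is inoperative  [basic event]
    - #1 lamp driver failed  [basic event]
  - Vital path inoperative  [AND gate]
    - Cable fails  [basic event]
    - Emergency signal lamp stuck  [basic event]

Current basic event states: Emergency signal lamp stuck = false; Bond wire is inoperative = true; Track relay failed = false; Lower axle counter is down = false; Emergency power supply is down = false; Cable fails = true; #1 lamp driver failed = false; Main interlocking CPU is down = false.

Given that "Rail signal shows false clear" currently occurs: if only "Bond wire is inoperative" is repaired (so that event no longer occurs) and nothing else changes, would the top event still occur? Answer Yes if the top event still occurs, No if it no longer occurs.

Counterfactual: set "Bond wire is inoperative" to not occurred.
Detection branch down [OR]: Main interlocking CPU is down=not, Track relay failed=not → no input occurs → does not occur.
Interlocking logic inoperative [OR]: Lower axle counter is down=not, Emergency power supply is down=not, Detection branch down=not, Bond wire is inoperative=not → no input occurs → does not occur.
Power stage down [OR]: Interlocking logic inoperative=not, #1 lamp driver failed=not → no input occurs → does not occur.
Vital path inoperative [AND]: Cable fails=occurs, Emergency signal lamp stuck=not → not all inputs occur → does not occur.
Rail signal shows false clear [OR]: Power stage down=not, Vital path inoperative=not → no input occurs → does not occur.

No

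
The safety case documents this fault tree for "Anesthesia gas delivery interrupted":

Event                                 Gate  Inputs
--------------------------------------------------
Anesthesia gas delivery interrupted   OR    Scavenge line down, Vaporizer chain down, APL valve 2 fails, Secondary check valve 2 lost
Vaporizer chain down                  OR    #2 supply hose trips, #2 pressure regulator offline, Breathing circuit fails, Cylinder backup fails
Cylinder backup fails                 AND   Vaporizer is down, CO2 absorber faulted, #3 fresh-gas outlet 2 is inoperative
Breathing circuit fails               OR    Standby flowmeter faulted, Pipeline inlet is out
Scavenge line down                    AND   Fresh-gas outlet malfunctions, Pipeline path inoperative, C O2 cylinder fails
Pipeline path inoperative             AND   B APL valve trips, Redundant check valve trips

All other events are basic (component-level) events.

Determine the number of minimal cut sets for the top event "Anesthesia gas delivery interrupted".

Pipeline path inoperative [AND]: one cut set from each child combined → 1 × 1 = 1 cut set(s).
Scavenge line down [AND]: one cut set from each child combined → 1 × 1 × 1 = 1 cut set(s).
Breathing circuit fails [OR]: union of children's cut sets → 2 cut set(s).
Cylinder backup fails [AND]: one cut set from each child combined → 1 × 1 × 1 = 1 cut set(s).
Vaporizer chain down [OR]: union of children's cut sets → 5 cut set(s).
Anesthesia gas delivery interrupted [OR]: union of children's cut sets → 8 cut set(s).
Minimal cut sets: {B APL valve trips, C O2 cylinder fails, Fresh-gas outlet malfunctions, Redundant check valve trips}; {#2 supply hose trips}; {#2 pressure regulator offline}; {Standby flowmeter faulted}; {Pipeline inlet is out}; {#3 fresh-gas outlet 2 is inoperative, CO2 absorber faulted, Vaporizer is down}; {APL valve 2 fails}; {Secondary check valve 2 lost}.

8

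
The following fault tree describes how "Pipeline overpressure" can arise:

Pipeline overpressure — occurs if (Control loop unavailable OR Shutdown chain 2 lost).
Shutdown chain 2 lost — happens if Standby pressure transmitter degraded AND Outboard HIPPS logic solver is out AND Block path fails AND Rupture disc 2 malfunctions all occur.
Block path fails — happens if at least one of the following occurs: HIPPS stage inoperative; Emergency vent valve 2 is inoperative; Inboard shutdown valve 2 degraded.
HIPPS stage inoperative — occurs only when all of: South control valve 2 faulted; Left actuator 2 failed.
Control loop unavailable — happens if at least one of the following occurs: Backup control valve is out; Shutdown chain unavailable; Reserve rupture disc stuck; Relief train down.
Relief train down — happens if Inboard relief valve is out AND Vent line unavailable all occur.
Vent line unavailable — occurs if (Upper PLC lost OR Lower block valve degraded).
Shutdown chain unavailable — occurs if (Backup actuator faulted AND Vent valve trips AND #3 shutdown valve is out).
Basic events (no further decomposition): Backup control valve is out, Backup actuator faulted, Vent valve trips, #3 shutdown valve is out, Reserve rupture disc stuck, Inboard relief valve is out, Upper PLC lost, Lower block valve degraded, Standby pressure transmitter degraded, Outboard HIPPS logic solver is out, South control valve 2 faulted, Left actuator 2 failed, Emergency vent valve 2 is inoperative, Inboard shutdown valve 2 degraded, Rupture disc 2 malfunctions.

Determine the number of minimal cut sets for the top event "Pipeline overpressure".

8

Shutdown chain unavailable [AND]: one cut set from each child combined → 1 × 1 × 1 = 1 cut set(s).
Vent line unavailable [OR]: union of children's cut sets → 2 cut set(s).
Relief train down [AND]: one cut set from each child combined → 1 × 2 = 2 cut set(s).
Control loop unavailable [OR]: union of children's cut sets → 5 cut set(s).
HIPPS stage inoperative [AND]: one cut set from each child combined → 1 × 1 = 1 cut set(s).
Block path fails [OR]: union of children's cut sets → 3 cut set(s).
Shutdown chain 2 lost [AND]: one cut set from each child combined → 1 × 1 × 3 × 1 = 3 cut set(s).
Pipeline overpressure [OR]: union of children's cut sets → 8 cut set(s).
Minimal cut sets: {Backup control valve is out}; {#3 shutdown valve is out, Backup actuator faulted, Vent valve trips}; {Reserve rupture disc stuck}; {Inboard relief valve is out, Upper PLC lost}; {Inboard relief valve is out, Lower block valve degraded}; {Left actuator 2 failed, Outboard HIPPS logic solver is out, Rupture disc 2 malfunctions, South control valve 2 faulted, Standby pressure transmitter degraded}; {Emergency vent valve 2 is inoperative, Outboard HIPPS logic solver is out, Rupture disc 2 malfunctions, Standby pressure transmitter degraded}; {Inboard shutdown valve 2 degraded, Outboard HIPPS logic solver is out, Rupture disc 2 malfunctions, Standby pressure transmitter degraded}.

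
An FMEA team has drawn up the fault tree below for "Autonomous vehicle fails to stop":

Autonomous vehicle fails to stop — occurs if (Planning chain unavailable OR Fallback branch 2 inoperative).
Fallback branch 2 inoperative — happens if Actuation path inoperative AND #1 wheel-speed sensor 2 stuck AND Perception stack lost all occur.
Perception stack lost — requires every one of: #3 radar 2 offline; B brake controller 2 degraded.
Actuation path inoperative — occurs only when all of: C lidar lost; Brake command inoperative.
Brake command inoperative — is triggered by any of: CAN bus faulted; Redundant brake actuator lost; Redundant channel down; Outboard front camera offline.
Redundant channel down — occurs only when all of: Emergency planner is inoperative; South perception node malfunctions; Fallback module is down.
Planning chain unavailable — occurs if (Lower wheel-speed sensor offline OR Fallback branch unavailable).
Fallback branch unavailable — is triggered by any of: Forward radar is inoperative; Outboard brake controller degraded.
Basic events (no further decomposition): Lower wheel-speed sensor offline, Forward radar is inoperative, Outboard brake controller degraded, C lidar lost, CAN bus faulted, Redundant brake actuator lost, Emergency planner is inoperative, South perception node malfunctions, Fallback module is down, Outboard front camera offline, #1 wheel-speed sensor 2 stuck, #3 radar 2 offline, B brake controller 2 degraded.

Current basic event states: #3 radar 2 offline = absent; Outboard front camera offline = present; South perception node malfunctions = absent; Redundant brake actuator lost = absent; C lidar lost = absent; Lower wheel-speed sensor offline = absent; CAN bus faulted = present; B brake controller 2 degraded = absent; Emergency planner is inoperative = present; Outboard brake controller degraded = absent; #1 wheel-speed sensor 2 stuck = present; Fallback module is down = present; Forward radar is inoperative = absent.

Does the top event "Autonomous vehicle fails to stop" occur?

Fallback branch unavailable [OR]: Forward radar is inoperative=not, Outboard brake controller degraded=not → no input occurs → does not occur.
Planning chain unavailable [OR]: Lower wheel-speed sensor offline=not, Fallback branch unavailable=not → no input occurs → does not occur.
Redundant channel down [AND]: Emergency planner is inoperative=occurs, South perception node malfunctions=not, Fallback module is down=occurs → not all inputs occur → does not occur.
Brake command inoperative [OR]: CAN bus faulted=occurs, Redundant brake actuator lost=not, Redundant channel down=not, Outboard front camera offline=occurs → at least one input occurs → occurs.
Actuation path inoperative [AND]: C lidar lost=not, Brake command inoperative=occurs → not all inputs occur → does not occur.
Perception stack lost [AND]: #3 radar 2 offline=not, B brake controller 2 degraded=not → not all inputs occur → does not occur.
Fallback branch 2 inoperative [AND]: Actuation path inoperative=not, #1 wheel-speed sensor 2 stuck=occurs, Perception stack lost=not → not all inputs occur → does not occur.
Autonomous vehicle fails to stop [OR]: Planning chain unavailable=not, Fallback branch 2 inoperative=not → no input occurs → does not occur.

No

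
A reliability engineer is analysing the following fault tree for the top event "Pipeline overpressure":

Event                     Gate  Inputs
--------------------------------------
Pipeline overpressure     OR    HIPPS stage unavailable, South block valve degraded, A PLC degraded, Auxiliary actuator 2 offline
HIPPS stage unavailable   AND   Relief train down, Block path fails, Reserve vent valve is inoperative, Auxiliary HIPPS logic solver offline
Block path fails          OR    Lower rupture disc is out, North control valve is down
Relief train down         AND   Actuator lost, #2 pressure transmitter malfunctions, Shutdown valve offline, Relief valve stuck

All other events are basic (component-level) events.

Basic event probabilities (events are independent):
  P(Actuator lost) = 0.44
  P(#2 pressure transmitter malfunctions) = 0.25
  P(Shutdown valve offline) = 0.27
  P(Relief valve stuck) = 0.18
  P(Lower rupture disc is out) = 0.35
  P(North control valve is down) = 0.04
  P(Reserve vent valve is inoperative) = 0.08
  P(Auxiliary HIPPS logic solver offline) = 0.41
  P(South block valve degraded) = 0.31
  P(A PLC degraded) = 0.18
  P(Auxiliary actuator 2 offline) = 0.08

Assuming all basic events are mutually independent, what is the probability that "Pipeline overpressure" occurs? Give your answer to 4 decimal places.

0.4795

P(Relief train down) [AND] = 0.44 × 0.25 × 0.27 × 0.18 = 0.005346
P(Block path fails) [OR] = 1 − (1−0.35) × (1−0.04) = 0.376000
P(HIPPS stage unavailable) [AND] = 0.005346 × 0.376000 × 0.08 × 0.41 = 0.000066
P(Pipeline overpressure) [OR] = 1 − (1−0.000066) × (1−0.31) × (1−0.18) × (1−0.08) = 0.479498
Rounded to 4 decimal places: P(Pipeline overpressure) ≈ 0.4795.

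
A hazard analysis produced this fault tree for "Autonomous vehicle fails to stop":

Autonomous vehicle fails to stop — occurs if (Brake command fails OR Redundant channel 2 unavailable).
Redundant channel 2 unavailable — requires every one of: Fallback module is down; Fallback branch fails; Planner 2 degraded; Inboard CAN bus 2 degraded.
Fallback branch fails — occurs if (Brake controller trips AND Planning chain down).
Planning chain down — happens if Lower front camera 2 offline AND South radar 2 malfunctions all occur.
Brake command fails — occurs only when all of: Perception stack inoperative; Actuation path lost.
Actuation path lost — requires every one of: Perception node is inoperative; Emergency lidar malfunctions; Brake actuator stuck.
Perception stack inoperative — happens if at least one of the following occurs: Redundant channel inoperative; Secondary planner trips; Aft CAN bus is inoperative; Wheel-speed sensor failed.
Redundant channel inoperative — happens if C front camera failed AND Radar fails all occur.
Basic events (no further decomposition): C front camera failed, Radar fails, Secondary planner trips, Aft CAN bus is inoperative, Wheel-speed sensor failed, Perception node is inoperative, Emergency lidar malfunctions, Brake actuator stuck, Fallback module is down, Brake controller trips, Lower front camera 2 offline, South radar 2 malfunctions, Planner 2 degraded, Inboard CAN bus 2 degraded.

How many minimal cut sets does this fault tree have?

Redundant channel inoperative [AND]: one cut set from each child combined → 1 × 1 = 1 cut set(s).
Perception stack inoperative [OR]: union of children's cut sets → 4 cut set(s).
Actuation path lost [AND]: one cut set from each child combined → 1 × 1 × 1 = 1 cut set(s).
Brake command fails [AND]: one cut set from each child combined → 4 × 1 = 4 cut set(s).
Planning chain down [AND]: one cut set from each child combined → 1 × 1 = 1 cut set(s).
Fallback branch fails [AND]: one cut set from each child combined → 1 × 1 = 1 cut set(s).
Redundant channel 2 unavailable [AND]: one cut set from each child combined → 1 × 1 × 1 × 1 = 1 cut set(s).
Autonomous vehicle fails to stop [OR]: union of children's cut sets → 5 cut set(s).
Minimal cut sets: {Brake actuator stuck, C front camera failed, Emergency lidar malfunctions, Perception node is inoperative, Radar fails}; {Brake actuator stuck, Emergency lidar malfunctions, Perception node is inoperative, Secondary planner trips}; {Aft CAN bus is inoperative, Brake actuator stuck, Emergency lidar malfunctions, Perception node is inoperative}; {Brake actuator stuck, Emergency lidar malfunctions, Perception node is inoperative, Wheel-speed sensor failed}; {Brake controller trips, Fallback module is down, Inboard CAN bus 2 degraded, Lower front camera 2 offline, Planner 2 degraded, South radar 2 malfunctions}.

5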